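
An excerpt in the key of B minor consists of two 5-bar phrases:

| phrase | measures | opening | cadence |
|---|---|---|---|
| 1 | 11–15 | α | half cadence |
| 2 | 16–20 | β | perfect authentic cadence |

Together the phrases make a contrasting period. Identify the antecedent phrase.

phrase 1

The phrase ending with the weaker cadence (half cadence) is the antecedent; the one ending more conclusively (perfect authentic cadence) is the consequent. The antecedent is phrase 1.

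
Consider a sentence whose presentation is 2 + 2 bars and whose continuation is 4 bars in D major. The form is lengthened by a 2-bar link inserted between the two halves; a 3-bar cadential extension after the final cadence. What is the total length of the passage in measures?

13 measures

Basic sentence: 2 + 2 + 4 = 8 bars.
8 (basic form) + 2 (link) + 3 (cadential extension) = 13.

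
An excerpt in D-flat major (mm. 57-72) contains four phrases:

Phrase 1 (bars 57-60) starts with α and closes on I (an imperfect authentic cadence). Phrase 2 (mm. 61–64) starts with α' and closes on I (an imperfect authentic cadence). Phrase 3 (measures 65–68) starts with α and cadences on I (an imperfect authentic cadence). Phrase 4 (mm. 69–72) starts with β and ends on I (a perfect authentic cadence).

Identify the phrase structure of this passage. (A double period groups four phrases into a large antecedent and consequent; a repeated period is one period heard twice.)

parallel double period

Four phrases in two halves: the first half (mm. 57–64) ends with an imperfect authentic cadence, the second (mm. 65–72) with a perfect authentic cadence — a large antecedent–consequent pair, i.e. a double period.
Phrase 3 begins with the same material as phrase 1, making it parallel.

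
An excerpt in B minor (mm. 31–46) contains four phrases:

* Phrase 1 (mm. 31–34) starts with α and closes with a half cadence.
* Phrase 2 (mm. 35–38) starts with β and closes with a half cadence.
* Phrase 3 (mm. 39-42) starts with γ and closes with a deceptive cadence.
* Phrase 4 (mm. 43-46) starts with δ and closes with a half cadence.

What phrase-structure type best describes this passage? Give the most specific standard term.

phrase group

Phrase 4 ends with a half cadence, no stronger than phrase 2's half cadence, so the four phrases do not form a double period; nor do phrases 3–4 duplicate 1–2, so it is not a repeated period. With no phrase reaching a conclusive cadence, the passage is a phrase group.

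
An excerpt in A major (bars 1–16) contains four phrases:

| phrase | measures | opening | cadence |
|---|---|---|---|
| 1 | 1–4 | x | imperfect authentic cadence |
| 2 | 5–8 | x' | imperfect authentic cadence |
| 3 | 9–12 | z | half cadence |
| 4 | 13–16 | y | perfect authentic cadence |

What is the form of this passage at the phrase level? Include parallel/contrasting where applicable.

Four phrases in two halves: the first half (mm. 1-8) ends with an imperfect authentic cadence, the second (bars 9–16) with a perfect authentic cadence — a large antecedent–consequent pair, i.e. a double period.
Phrase 3 begins with different material from phrase 1, making it contrasting.

contrasting double period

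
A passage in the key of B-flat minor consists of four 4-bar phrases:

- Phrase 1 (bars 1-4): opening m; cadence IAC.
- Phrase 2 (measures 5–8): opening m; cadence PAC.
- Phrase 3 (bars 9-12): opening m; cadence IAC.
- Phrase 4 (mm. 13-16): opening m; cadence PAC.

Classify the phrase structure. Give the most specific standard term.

repeated period

The cadence pattern IAC–PAC–IAC–PAC is weak–strong twice, and phrases 3–4 restate phrases 1–2: a period heard twice, not a double period (which would end weakly at phrase 2).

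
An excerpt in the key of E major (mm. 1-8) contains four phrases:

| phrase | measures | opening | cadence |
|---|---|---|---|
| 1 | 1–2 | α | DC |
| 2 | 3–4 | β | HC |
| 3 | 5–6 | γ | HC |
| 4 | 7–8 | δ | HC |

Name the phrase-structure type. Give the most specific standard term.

phrase group

Phrase 4 ends with a half cadence, no stronger than phrase 2's half cadence, so the four phrases do not form a double period; nor do phrases 3–4 duplicate 1–2, so it is not a repeated period. With no phrase reaching a conclusive cadence, the passage is a phrase group.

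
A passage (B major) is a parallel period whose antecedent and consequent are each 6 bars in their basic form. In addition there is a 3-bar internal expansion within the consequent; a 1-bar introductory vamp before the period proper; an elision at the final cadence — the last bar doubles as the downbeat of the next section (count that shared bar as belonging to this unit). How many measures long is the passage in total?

16 measures

Basic parallel period: 6 + 6 = 12 bars.
12 (basic form) + 3 (internal expansion) + 1 (introduction) = 16.
The elision shares a bar with the next section but does not change this unit's count.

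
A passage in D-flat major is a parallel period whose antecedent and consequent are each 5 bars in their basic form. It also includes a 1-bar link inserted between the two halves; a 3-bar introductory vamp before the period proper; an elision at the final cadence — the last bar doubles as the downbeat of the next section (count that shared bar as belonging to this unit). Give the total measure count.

14 measures

Basic parallel period: 5 + 5 = 10 bars.
10 (basic form) + 1 (link) + 3 (introduction) = 14.
The elision shares a bar with the next section but does not change this unit's count.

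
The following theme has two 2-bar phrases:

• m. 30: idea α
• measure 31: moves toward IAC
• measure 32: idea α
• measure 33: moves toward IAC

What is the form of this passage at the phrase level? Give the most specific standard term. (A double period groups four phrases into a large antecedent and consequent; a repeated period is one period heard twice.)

repeated phrase

Both phrases have the same opening (α) and the same cadence (imperfect authentic cadence): the second is a restatement, not a consequent, so this is a repeated phrase rather than a period.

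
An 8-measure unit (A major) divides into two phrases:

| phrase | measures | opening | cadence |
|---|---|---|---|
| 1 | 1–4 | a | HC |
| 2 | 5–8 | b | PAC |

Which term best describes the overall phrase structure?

contrasting period

Phrase 1 ends with a half cadence (weaker) and phrase 2 with a perfect authentic cadence (stronger): antecedent + consequent = a period.
The two phrases open with different material (a / b), so the period is contrasting.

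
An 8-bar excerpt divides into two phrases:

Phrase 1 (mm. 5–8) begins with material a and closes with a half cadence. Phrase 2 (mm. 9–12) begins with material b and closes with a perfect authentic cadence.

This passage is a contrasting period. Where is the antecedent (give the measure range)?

The antecedent is the phrase ending with the weaker cadence (half cadence, phrase 1) and the consequent the one ending more conclusively (perfect authentic cadence, phrase 2); the antecedent is measures 5-8.

measures 5–8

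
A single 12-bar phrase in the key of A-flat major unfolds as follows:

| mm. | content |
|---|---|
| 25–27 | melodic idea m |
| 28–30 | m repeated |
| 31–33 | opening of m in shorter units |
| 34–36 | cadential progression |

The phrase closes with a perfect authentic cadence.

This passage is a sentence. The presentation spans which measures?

The presentation of a sentence is the basic idea (mm. 25–27) plus its repetition (mm. 28–30); the presentation is therefore mm. 25–30.

measures 25–30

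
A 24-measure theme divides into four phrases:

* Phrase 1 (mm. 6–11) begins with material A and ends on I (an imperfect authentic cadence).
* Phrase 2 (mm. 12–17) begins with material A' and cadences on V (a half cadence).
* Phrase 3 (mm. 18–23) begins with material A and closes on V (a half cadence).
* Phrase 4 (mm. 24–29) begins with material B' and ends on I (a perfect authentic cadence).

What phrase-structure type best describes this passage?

parallel double period

Four phrases in two halves: the first half (bars 6–17) ends with a half cadence, the second (measures 18–29) with a perfect authentic cadence — a large antecedent–consequent pair, i.e. a double period.
Phrase 3 begins with the same material as phrase 1, making it parallel.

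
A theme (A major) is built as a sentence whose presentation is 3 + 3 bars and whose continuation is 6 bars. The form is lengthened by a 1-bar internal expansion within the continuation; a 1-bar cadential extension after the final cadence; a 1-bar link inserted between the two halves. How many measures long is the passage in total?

15 measures

Basic sentence: 3 + 3 + 6 = 12 bars.
12 (basic form) + 1 (internal expansion) + 1 (cadential extension) + 1 (link) = 15.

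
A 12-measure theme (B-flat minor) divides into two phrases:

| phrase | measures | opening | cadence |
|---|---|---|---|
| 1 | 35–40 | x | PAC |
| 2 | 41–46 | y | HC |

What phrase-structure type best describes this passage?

The second phrase closes with a half cadence, which is not stronger than the first phrase's perfect authentic cadence; without a weak→strong cadential pair there is no antecedent–consequent relationship, so this is a phrase group rather than a period.

phrase group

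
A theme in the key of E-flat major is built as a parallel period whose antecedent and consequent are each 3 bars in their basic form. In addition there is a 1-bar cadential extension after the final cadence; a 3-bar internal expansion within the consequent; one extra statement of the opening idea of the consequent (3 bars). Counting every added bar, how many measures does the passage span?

13 measures

Basic parallel period: 3 + 3 = 6 bars.
6 (basic form) + 1 (cadential extension) + 3 (internal expansion) + 3 (extra statement) = 13.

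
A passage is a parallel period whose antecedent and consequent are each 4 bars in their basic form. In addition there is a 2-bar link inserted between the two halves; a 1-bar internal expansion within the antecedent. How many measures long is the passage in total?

11 measures

Basic parallel period: 4 + 4 = 8 bars.
8 (basic form) + 2 (link) + 1 (internal expansion) = 11.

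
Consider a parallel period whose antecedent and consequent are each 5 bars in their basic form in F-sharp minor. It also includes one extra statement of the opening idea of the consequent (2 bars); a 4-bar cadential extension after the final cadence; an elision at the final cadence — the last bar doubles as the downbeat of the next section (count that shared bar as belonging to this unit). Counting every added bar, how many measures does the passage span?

16 measures

Basic parallel period: 5 + 5 = 10 bars.
10 (basic form) + 2 (extra statement) + 4 (cadential extension) = 16.
The elision shares a bar with the next section but does not change this unit's count.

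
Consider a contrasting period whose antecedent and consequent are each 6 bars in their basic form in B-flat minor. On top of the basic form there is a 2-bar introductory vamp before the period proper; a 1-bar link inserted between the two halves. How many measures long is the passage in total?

Basic contrasting period: 6 + 6 = 12 bars.
12 (basic form) + 2 (introduction) + 1 (link) = 15.

15 measures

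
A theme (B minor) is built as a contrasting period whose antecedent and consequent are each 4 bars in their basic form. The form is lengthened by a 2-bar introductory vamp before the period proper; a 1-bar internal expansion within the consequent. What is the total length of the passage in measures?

11 measures

Basic contrasting period: 4 + 4 = 8 bars.
8 (basic form) + 2 (introduction) + 1 (internal expansion) = 11.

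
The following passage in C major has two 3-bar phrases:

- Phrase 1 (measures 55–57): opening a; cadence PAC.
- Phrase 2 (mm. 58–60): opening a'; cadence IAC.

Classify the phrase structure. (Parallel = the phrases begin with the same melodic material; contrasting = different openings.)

phrase group

The second phrase closes with an imperfect authentic cadence, which is not stronger than the first phrase's perfect authentic cadence; without a weak→strong cadential pair there is no antecedent–consequent relationship, so this is a phrase group rather than a period.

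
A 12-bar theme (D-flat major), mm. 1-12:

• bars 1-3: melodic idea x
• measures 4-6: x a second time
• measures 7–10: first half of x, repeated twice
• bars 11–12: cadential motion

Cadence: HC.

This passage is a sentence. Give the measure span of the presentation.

measures 1–6

The presentation of a sentence is the basic idea (mm. 1-3) plus its repetition (bars 4–6); the presentation is therefore bars 1-6.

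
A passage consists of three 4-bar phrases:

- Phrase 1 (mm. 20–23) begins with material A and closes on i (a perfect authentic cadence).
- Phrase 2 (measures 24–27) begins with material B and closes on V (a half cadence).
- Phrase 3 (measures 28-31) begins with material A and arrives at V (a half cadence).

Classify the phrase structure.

phrase group

The final phrase closes with a half cadence, which is not stronger than the preceding half cadence; the 3 phrases lack an overall antecedent–consequent design and so form a phrase group.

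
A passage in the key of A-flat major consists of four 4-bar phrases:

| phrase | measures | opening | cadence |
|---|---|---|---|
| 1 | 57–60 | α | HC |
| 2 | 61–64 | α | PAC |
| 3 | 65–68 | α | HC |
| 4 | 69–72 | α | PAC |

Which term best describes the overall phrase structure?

repeated period

The cadence pattern HC–PAC–HC–PAC is weak–strong twice, and phrases 3–4 restate phrases 1–2: a period heard twice, not a double period (which would end weakly at phrase 2).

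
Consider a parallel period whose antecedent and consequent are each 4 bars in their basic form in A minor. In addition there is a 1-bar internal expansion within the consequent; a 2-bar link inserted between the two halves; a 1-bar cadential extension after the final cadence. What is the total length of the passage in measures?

Basic parallel period: 4 + 4 = 8 bars.
8 (basic form) + 1 (internal expansion) + 2 (link) + 1 (cadential extension) = 12.

12 measures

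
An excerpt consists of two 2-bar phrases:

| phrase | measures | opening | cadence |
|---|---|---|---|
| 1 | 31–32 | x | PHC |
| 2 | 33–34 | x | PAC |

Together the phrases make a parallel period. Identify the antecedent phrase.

phrase 1

The phrase ending with the weaker cadence (Phrygian half cadence) is the antecedent; the one ending more conclusively (perfect authentic cadence) is the consequent. The antecedent is phrase 1.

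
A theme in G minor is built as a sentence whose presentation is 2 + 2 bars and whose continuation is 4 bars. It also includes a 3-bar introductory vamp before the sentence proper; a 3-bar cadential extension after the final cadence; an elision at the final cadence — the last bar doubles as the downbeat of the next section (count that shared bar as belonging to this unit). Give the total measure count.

14 measures

Basic sentence: 2 + 2 + 4 = 8 bars.
8 (basic form) + 3 (introduction) + 3 (cadential extension) = 14.
The elision shares a bar with the next section but does not change this unit's count.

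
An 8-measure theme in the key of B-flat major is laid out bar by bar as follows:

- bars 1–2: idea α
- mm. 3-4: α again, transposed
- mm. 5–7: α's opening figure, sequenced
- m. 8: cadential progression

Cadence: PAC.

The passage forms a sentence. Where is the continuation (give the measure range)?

measures 5–8

After the presentation (mm. 1–4), the continuation covers the fragmentation through the cadence: measures 5-8.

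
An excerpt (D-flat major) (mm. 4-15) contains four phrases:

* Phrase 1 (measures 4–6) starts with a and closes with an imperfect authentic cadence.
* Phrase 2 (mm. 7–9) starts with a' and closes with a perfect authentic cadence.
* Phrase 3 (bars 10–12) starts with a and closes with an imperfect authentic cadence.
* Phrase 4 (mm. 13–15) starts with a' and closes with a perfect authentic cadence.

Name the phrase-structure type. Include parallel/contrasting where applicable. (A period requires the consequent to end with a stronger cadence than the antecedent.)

The cadence pattern IAC–PAC–IAC–PAC is weak–strong twice, and phrases 3–4 restate phrases 1–2: a period heard twice, not a double period (which would end weakly at phrase 2).

repeated period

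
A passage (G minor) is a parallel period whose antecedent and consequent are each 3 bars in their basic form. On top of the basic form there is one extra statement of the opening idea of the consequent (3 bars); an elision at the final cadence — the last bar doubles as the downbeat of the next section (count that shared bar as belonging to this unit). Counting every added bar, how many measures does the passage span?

9 measures

Basic parallel period: 3 + 3 = 6 bars.
6 (basic form) + 3 (extra statement) = 9.
The elision shares a bar with the next section but does not change this unit's count.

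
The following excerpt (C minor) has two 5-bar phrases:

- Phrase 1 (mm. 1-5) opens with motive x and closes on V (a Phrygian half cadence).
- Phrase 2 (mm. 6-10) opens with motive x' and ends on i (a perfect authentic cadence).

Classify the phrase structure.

parallel period

Phrase 1 ends with a Phrygian half cadence (weaker) and phrase 2 with a perfect authentic cadence (stronger): antecedent + consequent = a period.
The two phrases open with the same material (x / x'), so the period is parallel.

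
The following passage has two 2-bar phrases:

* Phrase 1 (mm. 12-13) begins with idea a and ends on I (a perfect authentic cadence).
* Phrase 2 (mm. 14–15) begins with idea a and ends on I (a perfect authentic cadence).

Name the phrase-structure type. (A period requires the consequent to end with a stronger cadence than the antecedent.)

Both phrases have the same opening (a) and the same cadence (perfect authentic cadence): the second is a restatement, not a consequent, so this is a repeated phrase rather than a period.

repeated phrase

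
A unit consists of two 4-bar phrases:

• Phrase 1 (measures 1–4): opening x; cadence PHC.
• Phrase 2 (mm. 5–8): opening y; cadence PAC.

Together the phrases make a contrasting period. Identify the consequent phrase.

The phrase ending with the weaker cadence (Phrygian half cadence) is the antecedent; the one ending more conclusively (perfect authentic cadence) is the consequent. The consequent is phrase 2.

phrase 2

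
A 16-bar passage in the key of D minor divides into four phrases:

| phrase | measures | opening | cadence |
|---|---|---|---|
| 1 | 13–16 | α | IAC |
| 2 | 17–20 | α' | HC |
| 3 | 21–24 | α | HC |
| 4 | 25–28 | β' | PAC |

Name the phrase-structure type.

Four phrases in two halves: the first half (mm. 13–20) ends with a half cadence, the second (mm. 21–28) with a perfect authentic cadence — a large antecedent–consequent pair, i.e. a double period.
Phrase 3 begins with the same material as phrase 1, making it parallel.

parallel double period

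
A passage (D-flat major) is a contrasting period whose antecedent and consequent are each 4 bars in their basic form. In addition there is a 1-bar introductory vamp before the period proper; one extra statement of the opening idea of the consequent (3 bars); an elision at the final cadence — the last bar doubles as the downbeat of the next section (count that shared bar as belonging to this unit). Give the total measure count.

Basic contrasting period: 4 + 4 = 8 bars.
8 (basic form) + 1 (introduction) + 3 (extra statement) = 12.
The elision shares a bar with the next section but does not change this unit's count.

12 measures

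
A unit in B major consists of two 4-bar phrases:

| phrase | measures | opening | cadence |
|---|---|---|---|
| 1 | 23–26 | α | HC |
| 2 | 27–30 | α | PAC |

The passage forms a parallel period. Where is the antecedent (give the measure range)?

The antecedent is the phrase ending with the weaker cadence (half cadence, phrase 1) and the consequent the one ending more conclusively (perfect authentic cadence, phrase 2); the antecedent is bars 23–26.

measures 23–26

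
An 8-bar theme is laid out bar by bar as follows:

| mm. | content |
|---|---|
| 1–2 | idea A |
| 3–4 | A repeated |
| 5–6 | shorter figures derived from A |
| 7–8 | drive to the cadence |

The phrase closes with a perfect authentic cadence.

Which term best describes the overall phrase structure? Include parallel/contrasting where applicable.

sentence

Basic idea (mm. 1-2) + its repetition (mm. 3–4) form the presentation; fragmentation and cadence (measures 5–8) form the continuation — the 8-bar whole is a sentence.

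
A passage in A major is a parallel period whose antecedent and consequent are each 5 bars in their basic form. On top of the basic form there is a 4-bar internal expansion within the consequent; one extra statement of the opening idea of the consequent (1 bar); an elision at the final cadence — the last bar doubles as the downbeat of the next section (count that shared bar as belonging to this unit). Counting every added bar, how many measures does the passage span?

Basic parallel period: 5 + 5 = 10 bars.
10 (basic form) + 4 (internal expansion) + 1 (extra statement) = 15.
The elision shares a bar with the next section but does not change this unit's count.

15 measures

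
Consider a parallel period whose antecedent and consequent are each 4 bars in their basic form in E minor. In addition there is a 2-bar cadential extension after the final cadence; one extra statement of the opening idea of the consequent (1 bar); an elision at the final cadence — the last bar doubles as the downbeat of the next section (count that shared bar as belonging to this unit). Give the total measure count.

11 measures

Basic parallel period: 4 + 4 = 8 bars.
8 (basic form) + 2 (cadential extension) + 1 (extra statement) = 11.
The elision shares a bar with the next section but does not change this unit's count.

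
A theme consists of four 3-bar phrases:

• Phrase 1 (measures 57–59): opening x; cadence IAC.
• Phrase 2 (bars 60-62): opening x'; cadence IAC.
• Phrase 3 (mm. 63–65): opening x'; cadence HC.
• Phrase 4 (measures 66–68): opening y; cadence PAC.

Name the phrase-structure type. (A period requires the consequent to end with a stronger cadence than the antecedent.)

parallel double period

Four phrases in two halves: the first half (mm. 57–62) ends with an imperfect authentic cadence, the second (measures 63–68) with a perfect authentic cadence — a large antecedent–consequent pair, i.e. a double period.
Phrase 3 begins with the same material as phrase 1, making it parallel.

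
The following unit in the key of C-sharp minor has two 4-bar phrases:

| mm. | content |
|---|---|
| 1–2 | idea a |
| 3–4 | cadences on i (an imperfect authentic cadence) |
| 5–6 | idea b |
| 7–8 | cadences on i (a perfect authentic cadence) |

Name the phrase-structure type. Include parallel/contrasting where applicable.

Phrase 1 ends with an imperfect authentic cadence (weaker) and phrase 2 with a perfect authentic cadence (stronger): antecedent + consequent = a period.
The two phrases open with different material (a / b), so the period is contrasting.

contrasting period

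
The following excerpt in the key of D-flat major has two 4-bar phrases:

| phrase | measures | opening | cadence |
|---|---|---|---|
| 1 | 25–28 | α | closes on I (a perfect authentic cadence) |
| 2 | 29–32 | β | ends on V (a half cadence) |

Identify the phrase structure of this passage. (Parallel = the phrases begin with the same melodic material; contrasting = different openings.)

The second phrase closes with a half cadence, which is not stronger than the first phrase's perfect authentic cadence; without a weak→strong cadential pair there is no antecedent–consequent relationship, so this is a phrase group rather than a period.

phrase group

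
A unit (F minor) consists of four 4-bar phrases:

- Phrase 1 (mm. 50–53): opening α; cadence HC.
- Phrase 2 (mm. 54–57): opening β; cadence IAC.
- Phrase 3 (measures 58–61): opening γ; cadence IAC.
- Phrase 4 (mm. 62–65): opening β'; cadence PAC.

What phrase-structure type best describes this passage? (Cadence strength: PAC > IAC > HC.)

contrasting double period

Four phrases in two halves: the first half (bars 50-57) ends with an imperfect authentic cadence, the second (mm. 58–65) with a perfect authentic cadence — a large antecedent–consequent pair, i.e. a double period.
Phrase 3 begins with different material from phrase 1, making it contrasting.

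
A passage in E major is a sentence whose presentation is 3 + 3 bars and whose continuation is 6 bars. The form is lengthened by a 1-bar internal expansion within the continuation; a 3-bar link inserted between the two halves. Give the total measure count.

Basic sentence: 3 + 3 + 6 = 12 bars.
12 (basic form) + 1 (internal expansion) + 3 (link) = 16.

16 measures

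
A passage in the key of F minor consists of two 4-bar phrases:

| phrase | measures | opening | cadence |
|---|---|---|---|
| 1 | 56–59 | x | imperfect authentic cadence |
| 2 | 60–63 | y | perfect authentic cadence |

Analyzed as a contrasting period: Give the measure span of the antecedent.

measures 56–59

The antecedent is the phrase ending with the weaker cadence (imperfect authentic cadence, phrase 1) and the consequent the one ending more conclusively (perfect authentic cadence, phrase 2); the antecedent is measures 56-59.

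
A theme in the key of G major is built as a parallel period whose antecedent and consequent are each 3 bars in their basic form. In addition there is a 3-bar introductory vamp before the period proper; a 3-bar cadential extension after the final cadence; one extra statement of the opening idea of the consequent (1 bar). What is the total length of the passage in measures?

Basic parallel period: 3 + 3 = 6 bars.
6 (basic form) + 3 (introduction) + 3 (cadential extension) + 1 (extra statement) = 13.

13 measures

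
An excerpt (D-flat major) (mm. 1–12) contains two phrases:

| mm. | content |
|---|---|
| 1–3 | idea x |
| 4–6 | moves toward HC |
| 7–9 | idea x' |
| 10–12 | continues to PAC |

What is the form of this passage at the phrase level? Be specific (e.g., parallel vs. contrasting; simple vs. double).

parallel period

Phrase 1 ends with a half cadence (weaker) and phrase 2 with a perfect authentic cadence (stronger): antecedent + consequent = a period.
The two phrases open with the same material (x / x'), so the period is parallel.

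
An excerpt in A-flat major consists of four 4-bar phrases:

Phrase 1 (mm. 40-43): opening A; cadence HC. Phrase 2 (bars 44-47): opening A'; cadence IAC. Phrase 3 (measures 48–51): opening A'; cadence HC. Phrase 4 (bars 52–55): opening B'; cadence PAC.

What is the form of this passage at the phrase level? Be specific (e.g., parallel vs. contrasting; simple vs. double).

parallel double period

Four phrases in two halves: the first half (measures 40–47) ends with an imperfect authentic cadence, the second (bars 48–55) with a perfect authentic cadence — a large antecedent–consequent pair, i.e. a double period.
Phrase 3 begins with the same material as phrase 1, making it parallel.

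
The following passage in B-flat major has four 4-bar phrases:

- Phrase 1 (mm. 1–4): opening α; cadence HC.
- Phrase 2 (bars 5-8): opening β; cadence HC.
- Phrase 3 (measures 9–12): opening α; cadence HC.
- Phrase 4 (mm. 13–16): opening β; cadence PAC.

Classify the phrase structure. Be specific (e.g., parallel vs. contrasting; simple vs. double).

Four phrases in two halves: the first half (measures 1–8) ends with a half cadence, the second (mm. 9–16) with a perfect authentic cadence — a large antecedent–consequent pair, i.e. a double period.
Phrase 3 begins with the same material as phrase 1, making it parallel.

parallel double period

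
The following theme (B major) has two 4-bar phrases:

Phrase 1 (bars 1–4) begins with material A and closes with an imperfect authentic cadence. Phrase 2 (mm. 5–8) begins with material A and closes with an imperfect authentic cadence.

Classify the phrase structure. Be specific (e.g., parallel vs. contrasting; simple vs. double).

repeated phrase

Both phrases have the same opening (A) and the same cadence (imperfect authentic cadence): the second is a restatement, not a consequent, so this is a repeated phrase rather than a period.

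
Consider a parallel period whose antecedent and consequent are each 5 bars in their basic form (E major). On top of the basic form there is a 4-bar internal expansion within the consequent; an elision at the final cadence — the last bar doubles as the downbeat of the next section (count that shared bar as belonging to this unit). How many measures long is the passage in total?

Basic parallel period: 5 + 5 = 10 bars.
10 (basic form) + 4 (internal expansion) = 14.
The elision shares a bar with the next section but does not change this unit's count.

14 measures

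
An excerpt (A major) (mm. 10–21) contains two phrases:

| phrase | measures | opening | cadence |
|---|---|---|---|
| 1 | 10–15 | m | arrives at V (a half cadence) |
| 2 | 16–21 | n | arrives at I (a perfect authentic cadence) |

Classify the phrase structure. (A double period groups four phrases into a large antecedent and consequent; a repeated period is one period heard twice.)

Phrase 1 ends with a half cadence (weaker) and phrase 2 with a perfect authentic cadence (stronger): antecedent + consequent = a period.
The two phrases open with different material (m / n), so the period is contrasting.

contrasting period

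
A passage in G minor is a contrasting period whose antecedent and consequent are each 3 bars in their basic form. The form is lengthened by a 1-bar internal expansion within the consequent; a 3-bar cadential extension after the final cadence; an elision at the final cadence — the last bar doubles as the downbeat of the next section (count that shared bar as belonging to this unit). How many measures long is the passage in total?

10 measures

Basic contrasting period: 3 + 3 = 6 bars.
6 (basic form) + 1 (internal expansion) + 3 (cadential extension) = 10.
The elision shares a bar with the next section but does not change this unit's count.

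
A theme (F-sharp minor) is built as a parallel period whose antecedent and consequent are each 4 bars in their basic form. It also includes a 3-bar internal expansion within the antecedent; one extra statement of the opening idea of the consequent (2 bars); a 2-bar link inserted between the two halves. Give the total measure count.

Basic parallel period: 4 + 4 = 8 bars.
8 (basic form) + 3 (internal expansion) + 2 (extra statement) + 2 (link) = 15.

15 measures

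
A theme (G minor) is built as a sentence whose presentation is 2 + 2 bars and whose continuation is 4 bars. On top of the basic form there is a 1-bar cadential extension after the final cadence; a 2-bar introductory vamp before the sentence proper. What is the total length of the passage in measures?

11 measures

Basic sentence: 2 + 2 + 4 = 8 bars.
8 (basic form) + 1 (cadential extension) + 2 (introduction) = 11.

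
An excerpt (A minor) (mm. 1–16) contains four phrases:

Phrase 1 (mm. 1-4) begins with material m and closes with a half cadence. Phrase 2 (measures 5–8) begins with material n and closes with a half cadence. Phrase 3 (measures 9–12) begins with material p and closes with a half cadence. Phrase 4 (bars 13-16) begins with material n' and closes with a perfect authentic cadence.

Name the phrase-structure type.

contrasting double period

Four phrases in two halves: the first half (mm. 1-8) ends with a half cadence, the second (mm. 9–16) with a perfect authentic cadence — a large antecedent–consequent pair, i.e. a double period.
Phrase 3 begins with different material from phrase 1, making it contrasting.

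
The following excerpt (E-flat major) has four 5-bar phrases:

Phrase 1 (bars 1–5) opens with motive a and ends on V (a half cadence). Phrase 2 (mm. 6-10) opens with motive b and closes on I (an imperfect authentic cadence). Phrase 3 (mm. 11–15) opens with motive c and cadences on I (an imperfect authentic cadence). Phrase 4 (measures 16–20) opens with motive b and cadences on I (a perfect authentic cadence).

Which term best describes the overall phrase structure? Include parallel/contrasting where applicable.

contrasting double period

Four phrases in two halves: the first half (mm. 1–10) ends with an imperfect authentic cadence, the second (measures 11–20) with a perfect authentic cadence — a large antecedent–consequent pair, i.e. a double period.
Phrase 3 begins with different material from phrase 1, making it contrasting.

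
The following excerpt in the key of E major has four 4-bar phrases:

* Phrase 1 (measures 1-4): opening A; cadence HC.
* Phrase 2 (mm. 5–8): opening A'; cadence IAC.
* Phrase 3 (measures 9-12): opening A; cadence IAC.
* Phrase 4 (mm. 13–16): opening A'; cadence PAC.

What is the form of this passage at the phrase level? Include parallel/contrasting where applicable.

Four phrases in two halves: the first half (mm. 1–8) ends with an imperfect authentic cadence, the second (bars 9–16) with a perfect authentic cadence — a large antecedent–consequent pair, i.e. a double period.
Phrase 3 begins with the same material as phrase 1, making it parallel.

parallel double period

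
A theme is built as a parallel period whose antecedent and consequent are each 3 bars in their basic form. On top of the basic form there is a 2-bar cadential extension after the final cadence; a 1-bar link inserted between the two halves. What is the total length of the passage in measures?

9 measures

Basic parallel period: 3 + 3 = 6 bars.
6 (basic form) + 2 (cadential extension) + 1 (link) = 9.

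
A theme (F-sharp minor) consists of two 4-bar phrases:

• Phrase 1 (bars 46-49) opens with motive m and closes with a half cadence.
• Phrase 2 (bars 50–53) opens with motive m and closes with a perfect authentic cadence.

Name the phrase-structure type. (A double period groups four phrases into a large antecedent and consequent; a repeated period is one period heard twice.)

Phrase 1 ends with a half cadence (weaker) and phrase 2 with a perfect authentic cadence (stronger): antecedent + consequent = a period.
The two phrases open with the same material (m / m), so the period is parallel.

parallel period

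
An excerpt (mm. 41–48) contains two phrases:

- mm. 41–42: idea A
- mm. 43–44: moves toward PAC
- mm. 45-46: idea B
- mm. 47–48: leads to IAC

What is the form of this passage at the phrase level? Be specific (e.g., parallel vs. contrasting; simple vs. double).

The second phrase closes with an imperfect authentic cadence, which is not stronger than the first phrase's perfect authentic cadence; without a weak→strong cadential pair there is no antecedent–consequent relationship, so this is a phrase group rather than a period.

phrase group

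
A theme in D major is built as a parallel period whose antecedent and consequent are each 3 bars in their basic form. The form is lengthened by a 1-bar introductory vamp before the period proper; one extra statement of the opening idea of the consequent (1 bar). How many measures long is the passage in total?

Basic parallel period: 3 + 3 = 6 bars.
6 (basic form) + 1 (introduction) + 1 (extra statement) = 8.

8 measures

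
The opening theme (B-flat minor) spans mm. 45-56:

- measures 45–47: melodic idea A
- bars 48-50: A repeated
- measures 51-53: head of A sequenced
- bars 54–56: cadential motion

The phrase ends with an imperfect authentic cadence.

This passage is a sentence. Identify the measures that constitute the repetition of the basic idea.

measures 48–50

The presentation of a sentence is the basic idea (measures 45-47) plus its repetition (measures 48–50); the repetition of the basic idea is therefore mm. 48–50.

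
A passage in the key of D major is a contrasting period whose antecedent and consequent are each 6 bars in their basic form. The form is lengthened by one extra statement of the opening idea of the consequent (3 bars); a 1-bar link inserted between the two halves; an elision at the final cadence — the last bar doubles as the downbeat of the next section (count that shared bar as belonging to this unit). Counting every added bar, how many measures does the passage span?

Basic contrasting period: 6 + 6 = 12 bars.
12 (basic form) + 3 (extra statement) + 1 (link) = 16.
The elision shares a bar with the next section but does not change this unit's count.

16 measures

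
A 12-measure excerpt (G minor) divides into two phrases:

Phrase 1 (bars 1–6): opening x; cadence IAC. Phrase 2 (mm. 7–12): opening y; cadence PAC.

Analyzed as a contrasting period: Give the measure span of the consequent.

measures 7–12

The antecedent is the phrase ending with the weaker cadence (imperfect authentic cadence, phrase 1) and the consequent the one ending more conclusively (perfect authentic cadence, phrase 2); the consequent is mm. 7–12.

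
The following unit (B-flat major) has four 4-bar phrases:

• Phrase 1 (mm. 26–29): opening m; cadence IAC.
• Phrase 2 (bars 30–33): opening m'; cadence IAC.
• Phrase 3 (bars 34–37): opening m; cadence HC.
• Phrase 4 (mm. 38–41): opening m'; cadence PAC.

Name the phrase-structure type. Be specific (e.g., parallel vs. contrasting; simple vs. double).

parallel double period

Four phrases in two halves: the first half (mm. 26–33) ends with an imperfect authentic cadence, the second (mm. 34–41) with a perfect authentic cadence — a large antecedent–consequent pair, i.e. a double period.
Phrase 3 begins with the same material as phrase 1, making it parallel.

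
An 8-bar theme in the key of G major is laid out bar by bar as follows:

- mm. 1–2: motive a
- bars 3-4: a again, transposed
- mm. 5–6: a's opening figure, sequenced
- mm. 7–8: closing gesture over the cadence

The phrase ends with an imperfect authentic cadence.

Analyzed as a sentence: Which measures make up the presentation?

The presentation of a sentence is the basic idea (mm. 1–2) plus its repetition (mm. 3-4); the presentation is therefore bars 1–4.

measures 1–4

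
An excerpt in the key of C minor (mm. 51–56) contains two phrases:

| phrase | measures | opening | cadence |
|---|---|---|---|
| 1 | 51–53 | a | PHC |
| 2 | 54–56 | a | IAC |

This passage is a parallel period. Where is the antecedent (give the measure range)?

measures 51–53

The antecedent is the phrase ending with the weaker cadence (Phrygian half cadence, phrase 1) and the consequent the one ending more conclusively (imperfect authentic cadence, phrase 2); the antecedent is mm. 51-53.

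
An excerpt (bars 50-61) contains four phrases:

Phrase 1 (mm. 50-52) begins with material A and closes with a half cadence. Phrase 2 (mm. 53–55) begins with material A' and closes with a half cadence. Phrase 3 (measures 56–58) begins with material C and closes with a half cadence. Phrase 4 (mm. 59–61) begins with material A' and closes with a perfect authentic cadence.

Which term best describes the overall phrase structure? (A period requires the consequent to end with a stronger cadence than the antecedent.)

Four phrases in two halves: the first half (mm. 50–55) ends with a half cadence, the second (measures 56–61) with a perfect authentic cadence — a large antecedent–consequent pair, i.e. a double period.
Phrase 3 begins with different material from phrase 1, making it contrasting.

contrasting double period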